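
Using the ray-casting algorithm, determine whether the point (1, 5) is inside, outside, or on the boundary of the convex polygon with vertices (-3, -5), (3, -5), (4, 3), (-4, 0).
The point (1, 5) lies strictly outside the polygon

Cast a horizontal ray to the right from the query point and count how many polygon edges it crosses (each edge strictly once or zero times, handled with the usual half-open convention). 
Parity of crossings → even ⇒ outside.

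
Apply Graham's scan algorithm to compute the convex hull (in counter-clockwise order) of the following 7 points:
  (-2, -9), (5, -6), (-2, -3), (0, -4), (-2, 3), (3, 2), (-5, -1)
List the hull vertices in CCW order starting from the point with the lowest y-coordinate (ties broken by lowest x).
Hull (CCW) = [(-2, -9), (5, -6), (3, 2), (-2, 3), (-5, -1)]

Graham scan procedure:
  1. Find the pivot p₀ = point with lowest y (tie → lowest x): (-2, -9).
  2. Sort the remaining points by polar angle around p₀.
  3. Walk through sorted points, maintaining a stack; pop the top while the last three entries make a non-left turn (cross product ≤ 0).
  4. Final stack is the convex hull in CCW order: (-2, -9), (5, -6), (3, 2), (-2, 3), (-5, -1).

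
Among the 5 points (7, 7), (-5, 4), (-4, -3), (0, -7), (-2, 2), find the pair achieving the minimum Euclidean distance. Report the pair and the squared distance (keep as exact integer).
Pair = ((-5, 4), (-2, 2)); squared distance = 13

Compute all C(5, 2) = 10 pairwise squared distances (x_i − x_j)² + (y_i − y_j)². The minimum is 13, attained by the pair ((-5, 4), (-2, 2)).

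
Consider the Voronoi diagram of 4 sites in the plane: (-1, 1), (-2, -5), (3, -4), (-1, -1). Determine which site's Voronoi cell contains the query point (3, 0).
Nearest site = (3, -4)

The Voronoi cell of site s contains exactly those query points closer to s than to any other site. Compute squared distances from q = (3, 0) to each site:
  (3 − 3)² + (-4 − 0)² = 16
  (-1 − 3)² + (-1 − 0)² = 17
  (-1 − 3)² + (1 − 0)² = 17
  (-2 − 3)² + (-5 − 0)² = 50
Minimum is attained by (3, -4), so q lies in its Voronoi cell.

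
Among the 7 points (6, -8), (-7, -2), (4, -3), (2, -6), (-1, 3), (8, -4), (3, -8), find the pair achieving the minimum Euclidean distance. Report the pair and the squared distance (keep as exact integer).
Pair = ((2, -6), (3, -8)); squared distance = 5

Compute all C(7, 2) = 21 pairwise squared distances (x_i − x_j)² + (y_i − y_j)². The minimum is 5, attained by the pair ((2, -6), (3, -8)).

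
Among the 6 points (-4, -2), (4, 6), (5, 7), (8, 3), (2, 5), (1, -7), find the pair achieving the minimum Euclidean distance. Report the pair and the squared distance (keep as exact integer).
Pair = ((4, 6), (5, 7)); squared distance = 2

Compute all C(6, 2) = 15 pairwise squared distances (x_i − x_j)² + (y_i − y_j)². The minimum is 2, attained by the pair ((4, 6), (5, 7)).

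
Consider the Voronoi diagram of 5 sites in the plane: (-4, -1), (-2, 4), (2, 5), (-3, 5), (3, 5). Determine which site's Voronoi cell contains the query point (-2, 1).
Nearest site = (-4, -1)

The Voronoi cell of site s contains exactly those query points closer to s than to any other site. Compute squared distances from q = (-2, 1) to each site:
  (-4 − -2)² + (-1 − 1)² = 8
  (-2 − -2)² + (4 − 1)² = 9
  (-3 − -2)² + (5 − 1)² = 17
  (2 − -2)² + (5 − 1)² = 32
  (3 − -2)² + (5 − 1)² = 41
Minimum is attained by (-4, -1), so q lies in its Voronoi cell.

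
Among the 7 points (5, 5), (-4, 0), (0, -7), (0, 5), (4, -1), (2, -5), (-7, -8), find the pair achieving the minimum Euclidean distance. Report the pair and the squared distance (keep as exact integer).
Pair = ((0, -7), (2, -5)); squared distance = 8

Compute all C(7, 2) = 21 pairwise squared distances (x_i − x_j)² + (y_i − y_j)². The minimum is 8, attained by the pair ((0, -7), (2, -5)).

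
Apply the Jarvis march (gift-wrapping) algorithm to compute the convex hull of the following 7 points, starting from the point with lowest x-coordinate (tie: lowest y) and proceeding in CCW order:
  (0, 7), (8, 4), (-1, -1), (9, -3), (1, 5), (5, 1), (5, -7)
Hull (CCW) = [(-1, -1), (5, -7), (9, -3), (8, 4), (0, 7)]

Jarvis march: at each step, from the current hull vertex p, select the next vertex q as the point such that every other point lies strictly to the left of (or on) the directed line p → q. (Equivalently: for every other point r, the cross product (q − p) × (r − p) ≥ 0.)
Starting point (lowest x, tie lowest y): (-1, -1). Wrap until returning to start. Resulting hull: (-1, -1), (5, -7), (9, -3), (8, 4), (0, 7).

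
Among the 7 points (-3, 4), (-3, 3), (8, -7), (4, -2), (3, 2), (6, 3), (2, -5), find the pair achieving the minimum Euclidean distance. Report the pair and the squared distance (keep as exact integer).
Pair = ((-3, 4), (-3, 3)); squared distance = 1

Compute all C(7, 2) = 21 pairwise squared distances (x_i − x_j)² + (y_i − y_j)². The minimum is 1, attained by the pair ((-3, 4), (-3, 3)).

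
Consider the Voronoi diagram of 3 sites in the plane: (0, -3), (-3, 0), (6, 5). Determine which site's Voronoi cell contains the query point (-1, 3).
Nearest site = (-3, 0)

The Voronoi cell of site s contains exactly those query points closer to s than to any other site. Compute squared distances from q = (-1, 3) to each site:
  (-3 − -1)² + (0 − 3)² = 13
  (0 − -1)² + (-3 − 3)² = 37
  (6 − -1)² + (5 − 3)² = 53
Minimum is attained by (-3, 0), so q lies in its Voronoi cell.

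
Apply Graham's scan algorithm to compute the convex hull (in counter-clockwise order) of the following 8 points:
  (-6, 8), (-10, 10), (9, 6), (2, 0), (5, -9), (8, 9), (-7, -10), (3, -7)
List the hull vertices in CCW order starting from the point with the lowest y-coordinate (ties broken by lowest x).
Hull (CCW) = [(-7, -10), (5, -9), (9, 6), (8, 9), (-10, 10)]

Graham scan procedure:
  1. Find the pivot p₀ = point with lowest y (tie → lowest x): (-7, -10).
  2. Sort the remaining points by polar angle around p₀.
  3. Walk through sorted points, maintaining a stack; pop the top while the last three entries make a non-left turn (cross product ≤ 0).
  4. Final stack is the convex hull in CCW order: (-7, -10), (5, -9), (9, 6), (8, 9), (-10, 10).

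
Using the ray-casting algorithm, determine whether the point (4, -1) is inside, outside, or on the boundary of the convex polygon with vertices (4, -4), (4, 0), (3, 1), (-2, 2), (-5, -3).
The point (4, -1) lies on the polygon boundary

Boundary check: the query satisfies the collinearity and bounding-box conditions for some polygon edge, so it lies exactly on the boundary.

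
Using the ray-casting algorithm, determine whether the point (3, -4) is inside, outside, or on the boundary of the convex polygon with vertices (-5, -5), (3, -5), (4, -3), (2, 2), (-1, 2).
The point (3, -4) lies strictly inside the polygon

Cast a horizontal ray to the right from the query point and count how many polygon edges it crosses (each edge strictly once or zero times, handled with the usual half-open convention). 
Parity of crossings → odd ⇒ inside.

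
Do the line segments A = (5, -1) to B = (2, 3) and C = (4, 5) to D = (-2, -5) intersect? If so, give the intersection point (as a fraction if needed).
Yes; intersection at (22/9, 65/27) (t = 23/27 on AB, s = 7/27 on CD)

Parametrize AB as A + t(B − A) = (5 + -3 t, -1 + 4 t) and CD as C + s(D − C) = (4 + -6 s, 5 + -10 s). Solve the linear system for (t, s). Determinant = -54 ≠ 0, so a unique intersection of the containing lines exists. Solution: t = 23/27, s = 7/27 — both in [0, 1], so the segments cross. Intersection point: (22/9, 65/27).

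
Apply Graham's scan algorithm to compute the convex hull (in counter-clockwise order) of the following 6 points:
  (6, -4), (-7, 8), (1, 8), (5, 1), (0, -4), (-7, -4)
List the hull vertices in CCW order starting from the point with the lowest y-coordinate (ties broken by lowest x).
Hull (CCW) = [(-7, -4), (6, -4), (5, 1), (1, 8), (-7, 8)]

Graham scan procedure:
  1. Find the pivot p₀ = point with lowest y (tie → lowest x): (-7, -4).
  2. Sort the remaining points by polar angle around p₀.
  3. Walk through sorted points, maintaining a stack; pop the top while the last three entries make a non-left turn (cross product ≤ 0).
  4. Final stack is the convex hull in CCW order: (-7, -4), (6, -4), (5, 1), (1, 8), (-7, 8).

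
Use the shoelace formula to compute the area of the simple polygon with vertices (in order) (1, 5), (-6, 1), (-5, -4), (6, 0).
Area = 57

Shoelace formula: Area = (1/2) |Σ_i (x_i · y_{i+1} − x_{i+1} · y_i)| (indices mod n). Compute each cross term:
  (1)(1) − (-6)(5) = 31
  (-6)(-4) − (-5)(1) = 29
  (-5)(0) − (6)(-4) = 24
  (6)(5) − (1)(0) = 30
Sum = 114, so (signed) Area = 114/2 = 57, |Area| = 57.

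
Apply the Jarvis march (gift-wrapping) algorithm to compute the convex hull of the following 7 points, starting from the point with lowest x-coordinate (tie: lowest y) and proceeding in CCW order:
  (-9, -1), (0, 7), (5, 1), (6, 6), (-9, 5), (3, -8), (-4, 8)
Hull (CCW) = [(-9, -1), (3, -8), (5, 1), (6, 6), (-4, 8), (-9, 5)]

Jarvis march: at each step, from the current hull vertex p, select the next vertex q as the point such that every other point lies strictly to the left of (or on) the directed line p → q. (Equivalently: for every other point r, the cross product (q − p) × (r − p) ≥ 0.)
Starting point (lowest x, tie lowest y): (-9, -1). Wrap until returning to start. Resulting hull: (-9, -1), (3, -8), (5, 1), (6, 6), (-4, 8), (-9, 5).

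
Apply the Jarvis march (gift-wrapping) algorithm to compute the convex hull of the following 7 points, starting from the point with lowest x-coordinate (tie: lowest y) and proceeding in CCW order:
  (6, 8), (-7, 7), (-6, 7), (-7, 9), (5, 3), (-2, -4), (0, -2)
Hull (CCW) = [(-7, 7), (-2, -4), (5, 3), (6, 8), (-7, 9)]

Jarvis march: at each step, from the current hull vertex p, select the next vertex q as the point such that every other point lies strictly to the left of (or on) the directed line p → q. (Equivalently: for every other point r, the cross product (q − p) × (r − p) ≥ 0.)
Starting point (lowest x, tie lowest y): (-7, 7). Wrap until returning to start. Resulting hull: (-7, 7), (-2, -4), (5, 3), (6, 8), (-7, 9).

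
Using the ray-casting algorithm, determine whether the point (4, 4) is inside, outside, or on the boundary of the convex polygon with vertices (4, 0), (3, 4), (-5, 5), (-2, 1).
The point (4, 4) lies strictly outside the polygon

Cast a horizontal ray to the right from the query point and count how many polygon edges it crosses (each edge strictly once or zero times, handled with the usual half-open convention). 
Parity of crossings → even ⇒ outside.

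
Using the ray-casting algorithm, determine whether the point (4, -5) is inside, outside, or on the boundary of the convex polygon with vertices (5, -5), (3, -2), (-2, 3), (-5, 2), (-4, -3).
The point (4, -5) lies strictly outside the polygon

Cast a horizontal ray to the right from the query point and count how many polygon edges it crosses (each edge strictly once or zero times, handled with the usual half-open convention). 
Parity of crossings → even ⇒ outside.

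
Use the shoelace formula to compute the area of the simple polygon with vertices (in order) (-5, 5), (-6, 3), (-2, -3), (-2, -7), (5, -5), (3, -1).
Area = 56

Shoelace formula: Area = (1/2) |Σ_i (x_i · y_{i+1} − x_{i+1} · y_i)| (indices mod n). Compute each cross term:
  (-5)(3) − (-6)(5) = 15
  (-6)(-3) − (-2)(3) = 24
  (-2)(-7) − (-2)(-3) = 8
  (-2)(-5) − (5)(-7) = 45
  (5)(-1) − (3)(-5) = 10
  (3)(5) − (-5)(-1) = 10
Sum = 112, so (signed) Area = 112/2 = 56, |Area| = 56.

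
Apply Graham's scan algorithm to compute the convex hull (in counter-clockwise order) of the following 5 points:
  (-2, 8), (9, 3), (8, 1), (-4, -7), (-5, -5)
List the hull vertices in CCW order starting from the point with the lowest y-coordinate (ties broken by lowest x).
Hull (CCW) = [(-4, -7), (8, 1), (9, 3), (-2, 8), (-5, -5)]

Graham scan procedure:
  1. Find the pivot p₀ = point with lowest y (tie → lowest x): (-4, -7).
  2. Sort the remaining points by polar angle around p₀.
  3. Walk through sorted points, maintaining a stack; pop the top while the last three entries make a non-left turn (cross product ≤ 0).
  4. Final stack is the convex hull in CCW order: (-4, -7), (8, 1), (9, 3), (-2, 8), (-5, -5).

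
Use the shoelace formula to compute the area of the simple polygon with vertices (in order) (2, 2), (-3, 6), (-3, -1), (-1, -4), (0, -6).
Area = 34

Shoelace formula: Area = (1/2) |Σ_i (x_i · y_{i+1} − x_{i+1} · y_i)| (indices mod n). Compute each cross term:
  (2)(6) − (-3)(2) = 18
  (-3)(-1) − (-3)(6) = 21
  (-3)(-4) − (-1)(-1) = 11
  (-1)(-6) − (0)(-4) = 6
  (0)(2) − (2)(-6) = 12
Sum = 68, so (signed) Area = 68/2 = 34, |Area| = 34.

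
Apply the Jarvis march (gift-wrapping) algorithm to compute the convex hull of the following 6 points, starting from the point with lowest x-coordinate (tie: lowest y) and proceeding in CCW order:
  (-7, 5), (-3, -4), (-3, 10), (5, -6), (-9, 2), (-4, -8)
Hull (CCW) = [(-9, 2), (-4, -8), (5, -6), (-3, 10), (-7, 5)]

Jarvis march: at each step, from the current hull vertex p, select the next vertex q as the point such that every other point lies strictly to the left of (or on) the directed line p → q. (Equivalently: for every other point r, the cross product (q − p) × (r − p) ≥ 0.)
Starting point (lowest x, tie lowest y): (-9, 2). Wrap until returning to start. Resulting hull: (-9, 2), (-4, -8), (5, -6), (-3, 10), (-7, 5).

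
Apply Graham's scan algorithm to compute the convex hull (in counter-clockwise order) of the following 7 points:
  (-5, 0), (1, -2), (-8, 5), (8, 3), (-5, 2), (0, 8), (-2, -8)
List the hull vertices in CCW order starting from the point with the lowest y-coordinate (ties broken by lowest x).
Hull (CCW) = [(-2, -8), (8, 3), (0, 8), (-8, 5)]

Graham scan procedure:
  1. Find the pivot p₀ = point with lowest y (tie → lowest x): (-2, -8).
  2. Sort the remaining points by polar angle around p₀.
  3. Walk through sorted points, maintaining a stack; pop the top while the last three entries make a non-left turn (cross product ≤ 0).
  4. Final stack is the convex hull in CCW order: (-2, -8), (8, 3), (0, 8), (-8, 5).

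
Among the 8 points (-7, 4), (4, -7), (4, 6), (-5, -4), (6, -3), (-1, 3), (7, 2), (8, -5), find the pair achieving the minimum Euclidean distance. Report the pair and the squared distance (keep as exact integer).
Pair = ((6, -3), (8, -5)); squared distance = 8

Compute all C(8, 2) = 28 pairwise squared distances (x_i − x_j)² + (y_i − y_j)². The minimum is 8, attained by the pair ((6, -3), (8, -5)).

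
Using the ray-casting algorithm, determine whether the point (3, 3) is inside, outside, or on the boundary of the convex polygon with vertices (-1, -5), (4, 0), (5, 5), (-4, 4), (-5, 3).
The point (3, 3) lies strictly inside the polygon

Cast a horizontal ray to the right from the query point and count how many polygon edges it crosses (each edge strictly once or zero times, handled with the usual half-open convention). 
Parity of crossings → odd ⇒ inside.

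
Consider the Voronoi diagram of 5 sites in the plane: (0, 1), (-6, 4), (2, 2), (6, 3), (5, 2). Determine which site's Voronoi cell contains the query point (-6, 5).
Nearest site = (-6, 4)

The Voronoi cell of site s contains exactly those query points closer to s than to any other site. Compute squared distances from q = (-6, 5) to each site:
  (-6 − -6)² + (4 − 5)² = 1
  (0 − -6)² + (1 − 5)² = 52
  (2 − -6)² + (2 − 5)² = 73
  (5 − -6)² + (2 − 5)² = 130
  (6 − -6)² + (3 − 5)² = 148
Minimum is attained by (-6, 4), so q lies in its Voronoi cell.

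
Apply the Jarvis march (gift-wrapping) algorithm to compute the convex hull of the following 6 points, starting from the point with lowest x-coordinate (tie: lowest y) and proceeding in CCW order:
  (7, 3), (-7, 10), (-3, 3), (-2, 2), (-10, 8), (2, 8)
Hull (CCW) = [(-10, 8), (-2, 2), (7, 3), (2, 8), (-7, 10)]

Jarvis march: at each step, from the current hull vertex p, select the next vertex q as the point such that every other point lies strictly to the left of (or on) the directed line p → q. (Equivalently: for every other point r, the cross product (q − p) × (r − p) ≥ 0.)
Starting point (lowest x, tie lowest y): (-10, 8). Wrap until returning to start. Resulting hull: (-10, 8), (-2, 2), (7, 3), (2, 8), (-7, 10).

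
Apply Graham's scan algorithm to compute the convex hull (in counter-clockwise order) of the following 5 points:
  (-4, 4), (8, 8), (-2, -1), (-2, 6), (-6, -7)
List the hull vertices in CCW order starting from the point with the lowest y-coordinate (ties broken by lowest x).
Hull (CCW) = [(-6, -7), (8, 8), (-2, 6), (-4, 4)]

Graham scan procedure:
  1. Find the pivot p₀ = point with lowest y (tie → lowest x): (-6, -7).
  2. Sort the remaining points by polar angle around p₀.
  3. Walk through sorted points, maintaining a stack; pop the top while the last three entries make a non-left turn (cross product ≤ 0).
  4. Final stack is the convex hull in CCW order: (-6, -7), (8, 8), (-2, 6), (-4, 4).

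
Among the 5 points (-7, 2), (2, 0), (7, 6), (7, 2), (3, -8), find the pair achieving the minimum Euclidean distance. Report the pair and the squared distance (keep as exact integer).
Pair = ((7, 6), (7, 2)); squared distance = 16

Compute all C(5, 2) = 10 pairwise squared distances (x_i − x_j)² + (y_i − y_j)². The minimum is 16, attained by the pair ((7, 6), (7, 2)).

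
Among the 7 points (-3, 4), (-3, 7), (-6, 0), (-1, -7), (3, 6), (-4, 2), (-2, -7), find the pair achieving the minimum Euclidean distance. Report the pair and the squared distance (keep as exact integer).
Pair = ((-1, -7), (-2, -7)); squared distance = 1

Compute all C(7, 2) = 21 pairwise squared distances (x_i − x_j)² + (y_i − y_j)². The minimum is 1, attained by the pair ((-1, -7), (-2, -7)).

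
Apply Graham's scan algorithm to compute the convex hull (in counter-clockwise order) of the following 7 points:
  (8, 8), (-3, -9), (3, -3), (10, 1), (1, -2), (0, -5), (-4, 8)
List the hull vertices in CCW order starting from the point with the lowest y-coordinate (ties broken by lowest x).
Hull (CCW) = [(-3, -9), (10, 1), (8, 8), (-4, 8)]

Graham scan procedure:
  1. Find the pivot p₀ = point with lowest y (tie → lowest x): (-3, -9).
  2. Sort the remaining points by polar angle around p₀.
  3. Walk through sorted points, maintaining a stack; pop the top while the last three entries make a non-left turn (cross product ≤ 0).
  4. Final stack is the convex hull in CCW order: (-3, -9), (10, 1), (8, 8), (-4, 8).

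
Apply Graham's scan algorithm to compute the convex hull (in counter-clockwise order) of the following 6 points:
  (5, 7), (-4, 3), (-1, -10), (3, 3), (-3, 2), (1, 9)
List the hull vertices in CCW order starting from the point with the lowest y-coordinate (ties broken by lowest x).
Hull (CCW) = [(-1, -10), (5, 7), (1, 9), (-4, 3)]

Graham scan procedure:
  1. Find the pivot p₀ = point with lowest y (tie → lowest x): (-1, -10).
  2. Sort the remaining points by polar angle around p₀.
  3. Walk through sorted points, maintaining a stack; pop the top while the last three entries make a non-left turn (cross product ≤ 0).
  4. Final stack is the convex hull in CCW order: (-1, -10), (5, 7), (1, 9), (-4, 3).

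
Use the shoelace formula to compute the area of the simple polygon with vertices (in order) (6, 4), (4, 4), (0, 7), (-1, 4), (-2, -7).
Area = 46

Shoelace formula: Area = (1/2) |Σ_i (x_i · y_{i+1} − x_{i+1} · y_i)| (indices mod n). Compute each cross term:
  (6)(4) − (4)(4) = 8
  (4)(7) − (0)(4) = 28
  (0)(4) − (-1)(7) = 7
  (-1)(-7) − (-2)(4) = 15
  (-2)(4) − (6)(-7) = 34
Sum = 92, so (signed) Area = 92/2 = 46, |Area| = 46.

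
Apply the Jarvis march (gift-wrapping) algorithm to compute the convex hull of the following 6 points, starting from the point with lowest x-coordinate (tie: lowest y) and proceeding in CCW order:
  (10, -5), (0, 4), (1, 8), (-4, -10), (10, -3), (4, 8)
Hull (CCW) = [(-4, -10), (10, -5), (10, -3), (4, 8), (1, 8)]

Jarvis march: at each step, from the current hull vertex p, select the next vertex q as the point such that every other point lies strictly to the left of (or on) the directed line p → q. (Equivalently: for every other point r, the cross product (q − p) × (r − p) ≥ 0.)
Starting point (lowest x, tie lowest y): (-4, -10). Wrap until returning to start. Resulting hull: (-4, -10), (10, -5), (10, -3), (4, 8), (1, 8).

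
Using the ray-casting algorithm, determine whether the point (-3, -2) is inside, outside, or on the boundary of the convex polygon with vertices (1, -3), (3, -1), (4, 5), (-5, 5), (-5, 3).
The point (-3, -2) lies strictly outside the polygon

Cast a horizontal ray to the right from the query point and count how many polygon edges it crosses (each edge strictly once or zero times, handled with the usual half-open convention). 
Parity of crossings → even ⇒ outside.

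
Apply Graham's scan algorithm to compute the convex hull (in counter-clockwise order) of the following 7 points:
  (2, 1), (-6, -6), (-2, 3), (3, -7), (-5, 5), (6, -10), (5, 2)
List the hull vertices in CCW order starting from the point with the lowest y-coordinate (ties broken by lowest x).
Hull (CCW) = [(6, -10), (5, 2), (-5, 5), (-6, -6)]

Graham scan procedure:
  1. Find the pivot p₀ = point with lowest y (tie → lowest x): (6, -10).
  2. Sort the remaining points by polar angle around p₀.
  3. Walk through sorted points, maintaining a stack; pop the top while the last three entries make a non-left turn (cross product ≤ 0).
  4. Final stack is the convex hull in CCW order: (6, -10), (5, 2), (-5, 5), (-6, -6).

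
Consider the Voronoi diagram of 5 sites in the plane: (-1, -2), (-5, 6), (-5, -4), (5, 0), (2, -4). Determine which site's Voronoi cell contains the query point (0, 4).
Nearest site = (-5, 6)

The Voronoi cell of site s contains exactly those query points closer to s than to any other site. Compute squared distances from q = (0, 4) to each site:
  (-5 − 0)² + (6 − 4)² = 29
  (-1 − 0)² + (-2 − 4)² = 37
  (5 − 0)² + (0 − 4)² = 41
  (2 − 0)² + (-4 − 4)² = 68
  (-5 − 0)² + (-4 − 4)² = 89
Minimum is attained by (-5, 6), so q lies in its Voronoi cell.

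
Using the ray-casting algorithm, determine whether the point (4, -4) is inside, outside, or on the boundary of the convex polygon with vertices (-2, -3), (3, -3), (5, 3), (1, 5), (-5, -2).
The point (4, -4) lies strictly outside the polygon

Cast a horizontal ray to the right from the query point and count how many polygon edges it crosses (each edge strictly once or zero times, handled with the usual half-open convention). 
Parity of crossings → even ⇒ outside.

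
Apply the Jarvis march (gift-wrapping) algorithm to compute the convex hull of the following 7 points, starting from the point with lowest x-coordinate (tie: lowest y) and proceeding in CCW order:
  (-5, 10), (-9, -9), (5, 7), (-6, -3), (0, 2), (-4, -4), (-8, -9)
Hull (CCW) = [(-9, -9), (-8, -9), (5, 7), (-5, 10)]

Jarvis march: at each step, from the current hull vertex p, select the next vertex q as the point such that every other point lies strictly to the left of (or on) the directed line p → q. (Equivalently: for every other point r, the cross product (q − p) × (r − p) ≥ 0.)
Starting point (lowest x, tie lowest y): (-9, -9). Wrap until returning to start. Resulting hull: (-9, -9), (-8, -9), (5, 7), (-5, 10).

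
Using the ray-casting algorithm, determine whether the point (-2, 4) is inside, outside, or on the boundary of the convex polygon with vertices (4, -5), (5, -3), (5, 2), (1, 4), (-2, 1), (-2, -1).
The point (-2, 4) lies strictly outside the polygon

Cast a horizontal ray to the right from the query point and count how many polygon edges it crosses (each edge strictly once or zero times, handled with the usual half-open convention). 
Parity of crossings → even ⇒ outside.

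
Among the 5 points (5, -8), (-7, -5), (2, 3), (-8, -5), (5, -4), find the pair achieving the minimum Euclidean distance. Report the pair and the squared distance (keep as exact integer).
Pair = ((-7, -5), (-8, -5)); squared distance = 1

Compute all C(5, 2) = 10 pairwise squared distances (x_i − x_j)² + (y_i − y_j)². The minimum is 1, attained by the pair ((-7, -5), (-8, -5)).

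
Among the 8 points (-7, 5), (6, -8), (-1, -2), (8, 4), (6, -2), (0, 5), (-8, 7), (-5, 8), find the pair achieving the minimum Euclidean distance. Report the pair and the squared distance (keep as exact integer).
Pair = ((-7, 5), (-8, 7)); squared distance = 5

Compute all C(8, 2) = 28 pairwise squared distances (x_i − x_j)² + (y_i − y_j)². The minimum is 5, attained by the pair ((-7, 5), (-8, 7)).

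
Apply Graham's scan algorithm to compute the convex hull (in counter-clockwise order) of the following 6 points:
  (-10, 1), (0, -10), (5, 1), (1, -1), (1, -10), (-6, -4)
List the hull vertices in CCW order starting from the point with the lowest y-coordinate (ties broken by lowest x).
Hull (CCW) = [(0, -10), (1, -10), (5, 1), (-10, 1), (-6, -4)]

Graham scan procedure:
  1. Find the pivot p₀ = point with lowest y (tie → lowest x): (0, -10).
  2. Sort the remaining points by polar angle around p₀.
  3. Walk through sorted points, maintaining a stack; pop the top while the last three entries make a non-left turn (cross product ≤ 0).
  4. Final stack is the convex hull in CCW order: (0, -10), (1, -10), (5, 1), (-10, 1), (-6, -4).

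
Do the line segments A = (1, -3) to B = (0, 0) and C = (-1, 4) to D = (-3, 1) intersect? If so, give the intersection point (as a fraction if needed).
No (intersection of containing lines falls outside at least one segment)

Parametrize and solve: t = 20/9, s = 1/9. At least one of these is outside [0, 1], so the segments do not intersect.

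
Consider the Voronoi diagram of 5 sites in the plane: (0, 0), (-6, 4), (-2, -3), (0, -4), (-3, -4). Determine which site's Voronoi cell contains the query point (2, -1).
Nearest site = (0, 0)

The Voronoi cell of site s contains exactly those query points closer to s than to any other site. Compute squared distances from q = (2, -1) to each site:
  (0 − 2)² + (0 − -1)² = 5
  (0 − 2)² + (-4 − -1)² = 13
  (-2 − 2)² + (-3 − -1)² = 20
  (-3 − 2)² + (-4 − -1)² = 34
  (-6 − 2)² + (4 − -1)² = 89
Minimum is attained by (0, 0), so q lies in its Voronoi cell.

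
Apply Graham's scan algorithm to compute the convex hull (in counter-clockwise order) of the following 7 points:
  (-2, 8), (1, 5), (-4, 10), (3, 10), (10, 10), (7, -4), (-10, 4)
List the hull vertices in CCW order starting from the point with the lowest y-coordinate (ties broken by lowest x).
Hull (CCW) = [(7, -4), (10, 10), (-4, 10), (-10, 4)]

Graham scan procedure:
  1. Find the pivot p₀ = point with lowest y (tie → lowest x): (7, -4).
  2. Sort the remaining points by polar angle around p₀.
  3. Walk through sorted points, maintaining a stack; pop the top while the last three entries make a non-left turn (cross product ≤ 0).
  4. Final stack is the convex hull in CCW order: (7, -4), (10, 10), (-4, 10), (-10, 4).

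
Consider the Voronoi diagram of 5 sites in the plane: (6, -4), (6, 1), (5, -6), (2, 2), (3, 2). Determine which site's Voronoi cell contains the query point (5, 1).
Nearest site = (6, 1)

The Voronoi cell of site s contains exactly those query points closer to s than to any other site. Compute squared distances from q = (5, 1) to each site:
  (6 − 5)² + (1 − 1)² = 1
  (3 − 5)² + (2 − 1)² = 5
  (2 − 5)² + (2 − 1)² = 10
  (6 − 5)² + (-4 − 1)² = 26
  (5 − 5)² + (-6 − 1)² = 49
Minimum is attained by (6, 1), so q lies in its Voronoi cell.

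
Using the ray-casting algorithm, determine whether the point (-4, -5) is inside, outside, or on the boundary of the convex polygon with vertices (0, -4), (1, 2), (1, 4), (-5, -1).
The point (-4, -5) lies strictly outside the polygon

Cast a horizontal ray to the right from the query point and count how many polygon edges it crosses (each edge strictly once or zero times, handled with the usual half-open convention). 
Parity of crossings → even ⇒ outside.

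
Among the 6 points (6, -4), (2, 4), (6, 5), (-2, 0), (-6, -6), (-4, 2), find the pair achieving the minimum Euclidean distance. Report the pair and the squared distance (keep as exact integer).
Pair = ((-2, 0), (-4, 2)); squared distance = 8

Compute all C(6, 2) = 15 pairwise squared distances (x_i − x_j)² + (y_i − y_j)². The minimum is 8, attained by the pair ((-2, 0), (-4, 2)).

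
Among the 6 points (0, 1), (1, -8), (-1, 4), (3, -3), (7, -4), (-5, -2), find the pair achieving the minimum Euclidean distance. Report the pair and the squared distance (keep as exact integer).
Pair = ((0, 1), (-1, 4)); squared distance = 10

Compute all C(6, 2) = 15 pairwise squared distances (x_i − x_j)² + (y_i − y_j)². The minimum is 10, attained by the pair ((0, 1), (-1, 4)).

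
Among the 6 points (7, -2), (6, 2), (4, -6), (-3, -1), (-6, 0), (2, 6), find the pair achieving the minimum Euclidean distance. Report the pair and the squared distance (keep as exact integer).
Pair = ((-3, -1), (-6, 0)); squared distance = 10

Compute all C(6, 2) = 15 pairwise squared distances (x_i − x_j)² + (y_i − y_j)². The minimum is 10, attained by the pair ((-3, -1), (-6, 0)).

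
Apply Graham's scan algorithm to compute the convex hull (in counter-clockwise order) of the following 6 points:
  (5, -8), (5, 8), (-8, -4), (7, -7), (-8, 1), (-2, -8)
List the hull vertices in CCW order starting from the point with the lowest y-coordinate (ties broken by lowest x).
Hull (CCW) = [(-2, -8), (5, -8), (7, -7), (5, 8), (-8, 1), (-8, -4)]

Graham scan procedure:
  1. Find the pivot p₀ = point with lowest y (tie → lowest x): (-2, -8).
  2. Sort the remaining points by polar angle around p₀.
  3. Walk through sorted points, maintaining a stack; pop the top while the last three entries make a non-left turn (cross product ≤ 0).
  4. Final stack is the convex hull in CCW order: (-2, -8), (5, -8), (7, -7), (5, 8), (-8, 1), (-8, -4).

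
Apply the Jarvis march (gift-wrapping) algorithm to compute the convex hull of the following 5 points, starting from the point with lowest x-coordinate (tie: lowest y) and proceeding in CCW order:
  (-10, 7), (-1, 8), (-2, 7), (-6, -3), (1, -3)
Hull (CCW) = [(-10, 7), (-6, -3), (1, -3), (-1, 8)]

Jarvis march: at each step, from the current hull vertex p, select the next vertex q as the point such that every other point lies strictly to the left of (or on) the directed line p → q. (Equivalently: for every other point r, the cross product (q − p) × (r − p) ≥ 0.)
Starting point (lowest x, tie lowest y): (-10, 7). Wrap until returning to start. Resulting hull: (-10, 7), (-6, -3), (1, -3), (-1, 8).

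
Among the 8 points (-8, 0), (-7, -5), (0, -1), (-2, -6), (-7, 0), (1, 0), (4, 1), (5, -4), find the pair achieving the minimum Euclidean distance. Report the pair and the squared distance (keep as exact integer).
Pair = ((-8, 0), (-7, 0)); squared distance = 1

Compute all C(8, 2) = 28 pairwise squared distances (x_i − x_j)² + (y_i − y_j)². The minimum is 1, attained by the pair ((-8, 0), (-7, 0)).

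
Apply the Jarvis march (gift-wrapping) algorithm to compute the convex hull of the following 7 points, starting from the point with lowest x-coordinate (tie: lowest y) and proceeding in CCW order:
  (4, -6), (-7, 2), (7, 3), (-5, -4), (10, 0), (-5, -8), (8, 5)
Hull (CCW) = [(-7, 2), (-5, -8), (4, -6), (10, 0), (8, 5)]

Jarvis march: at each step, from the current hull vertex p, select the next vertex q as the point such that every other point lies strictly to the left of (or on) the directed line p → q. (Equivalently: for every other point r, the cross product (q − p) × (r − p) ≥ 0.)
Starting point (lowest x, tie lowest y): (-7, 2). Wrap until returning to start. Resulting hull: (-7, 2), (-5, -8), (4, -6), (10, 0), (8, 5).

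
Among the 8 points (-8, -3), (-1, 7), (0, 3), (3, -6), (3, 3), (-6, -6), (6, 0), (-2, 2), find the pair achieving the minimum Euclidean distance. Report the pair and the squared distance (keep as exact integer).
Pair = ((0, 3), (-2, 2)); squared distance = 5

Compute all C(8, 2) = 28 pairwise squared distances (x_i − x_j)² + (y_i − y_j)². The minimum is 5, attained by the pair ((0, 3), (-2, 2)).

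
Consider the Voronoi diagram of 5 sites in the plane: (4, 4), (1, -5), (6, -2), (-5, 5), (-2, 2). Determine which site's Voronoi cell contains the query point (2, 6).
Nearest site = (4, 4)

The Voronoi cell of site s contains exactly those query points closer to s than to any other site. Compute squared distances from q = (2, 6) to each site:
  (4 − 2)² + (4 − 6)² = 8
  (-2 − 2)² + (2 − 6)² = 32
  (-5 − 2)² + (5 − 6)² = 50
  (6 − 2)² + (-2 − 6)² = 80
  (1 − 2)² + (-5 − 6)² = 122
Minimum is attained by (4, 4), so q lies in its Voronoi cell.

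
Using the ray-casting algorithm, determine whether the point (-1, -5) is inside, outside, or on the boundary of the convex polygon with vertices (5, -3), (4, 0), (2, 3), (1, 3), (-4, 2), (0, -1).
The point (-1, -5) lies strictly outside the polygon

Cast a horizontal ray to the right from the query point and count how many polygon edges it crosses (each edge strictly once or zero times, handled with the usual half-open convention). 
Parity of crossings → even ⇒ outside.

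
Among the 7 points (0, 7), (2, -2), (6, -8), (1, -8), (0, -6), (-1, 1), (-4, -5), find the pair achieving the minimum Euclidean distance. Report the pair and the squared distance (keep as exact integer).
Pair = ((1, -8), (0, -6)); squared distance = 5

Compute all C(7, 2) = 21 pairwise squared distances (x_i − x_j)² + (y_i − y_j)². The minimum is 5, attained by the pair ((1, -8), (0, -6)).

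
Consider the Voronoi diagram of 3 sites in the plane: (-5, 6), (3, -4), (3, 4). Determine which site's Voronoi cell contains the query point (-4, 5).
Nearest site = (-5, 6)

The Voronoi cell of site s contains exactly those query points closer to s than to any other site. Compute squared distances from q = (-4, 5) to each site:
  (-5 − -4)² + (6 − 5)² = 2
  (3 − -4)² + (4 − 5)² = 50
  (3 − -4)² + (-4 − 5)² = 130
Minimum is attained by (-5, 6), so q lies in its Voronoi cell.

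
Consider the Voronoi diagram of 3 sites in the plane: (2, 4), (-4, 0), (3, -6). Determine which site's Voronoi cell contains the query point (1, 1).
Nearest site = (2, 4)

The Voronoi cell of site s contains exactly those query points closer to s than to any other site. Compute squared distances from q = (1, 1) to each site:
  (2 − 1)² + (4 − 1)² = 10
  (-4 − 1)² + (0 − 1)² = 26
  (3 − 1)² + (-6 − 1)² = 53
Minimum is attained by (2, 4), so q lies in its Voronoi cell.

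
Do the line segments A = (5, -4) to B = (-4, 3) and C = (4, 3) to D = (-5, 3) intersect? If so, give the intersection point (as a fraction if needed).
Yes; intersection at (-4, 3) (t = 1 on AB, s = 8/9 on CD)

Parametrize AB as A + t(B − A) = (5 + -9 t, -4 + 7 t) and CD as C + s(D − C) = (4 + -9 s, 3 + 0 s). Solve the linear system for (t, s). Determinant = -63 ≠ 0, so a unique intersection of the containing lines exists. Solution: t = 1, s = 8/9 — both in [0, 1], so the segments cross. Intersection point: (-4, 3).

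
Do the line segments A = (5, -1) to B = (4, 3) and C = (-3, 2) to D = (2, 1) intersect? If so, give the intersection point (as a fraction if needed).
No (intersection of containing lines falls outside at least one segment)

Parametrize and solve: t = 7/19, s = 29/19. At least one of these is outside [0, 1], so the segments do not intersect.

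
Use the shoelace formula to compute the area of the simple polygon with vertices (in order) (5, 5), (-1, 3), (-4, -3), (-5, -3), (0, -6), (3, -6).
Area = 125/2

Shoelace formula: Area = (1/2) |Σ_i (x_i · y_{i+1} − x_{i+1} · y_i)| (indices mod n). Compute each cross term:
  (5)(3) − (-1)(5) = 20
  (-1)(-3) − (-4)(3) = 15
  (-4)(-3) − (-5)(-3) = -3
  (-5)(-6) − (0)(-3) = 30
  (0)(-6) − (3)(-6) = 18
  (3)(5) − (5)(-6) = 45
Sum = 125, so (signed) Area = 125/2 = 125/2, |Area| = 125/2.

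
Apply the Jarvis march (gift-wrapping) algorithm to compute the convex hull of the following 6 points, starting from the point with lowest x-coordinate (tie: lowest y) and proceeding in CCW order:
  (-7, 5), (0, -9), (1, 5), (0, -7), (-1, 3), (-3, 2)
Hull (CCW) = [(-7, 5), (0, -9), (1, 5)]

Jarvis march: at each step, from the current hull vertex p, select the next vertex q as the point such that every other point lies strictly to the left of (or on) the directed line p → q. (Equivalently: for every other point r, the cross product (q − p) × (r − p) ≥ 0.)
Starting point (lowest x, tie lowest y): (-7, 5). Wrap until returning to start. Resulting hull: (-7, 5), (0, -9), (1, 5).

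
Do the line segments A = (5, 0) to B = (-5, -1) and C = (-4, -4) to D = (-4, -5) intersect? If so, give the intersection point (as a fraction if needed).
No (intersection of containing lines falls outside at least one segment)

Parametrize and solve: t = 9/10, s = -31/10. At least one of these is outside [0, 1], so the segments do not intersect.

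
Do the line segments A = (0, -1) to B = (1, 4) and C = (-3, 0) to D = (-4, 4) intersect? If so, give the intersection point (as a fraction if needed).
No (intersection of containing lines falls outside at least one segment)

Parametrize and solve: t = -11/9, s = -16/9. At least one of these is outside [0, 1], so the segments do not intersect.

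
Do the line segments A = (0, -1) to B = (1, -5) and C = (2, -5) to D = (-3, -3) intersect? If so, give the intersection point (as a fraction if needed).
Yes; intersection at (8/9, -41/9) (t = 8/9 on AB, s = 2/9 on CD)

Parametrize AB as A + t(B − A) = (0 + 1 t, -1 + -4 t) and CD as C + s(D − C) = (2 + -5 s, -5 + 2 s). Solve the linear system for (t, s). Determinant = 18 ≠ 0, so a unique intersection of the containing lines exists. Solution: t = 8/9, s = 2/9 — both in [0, 1], so the segments cross. Intersection point: (8/9, -41/9).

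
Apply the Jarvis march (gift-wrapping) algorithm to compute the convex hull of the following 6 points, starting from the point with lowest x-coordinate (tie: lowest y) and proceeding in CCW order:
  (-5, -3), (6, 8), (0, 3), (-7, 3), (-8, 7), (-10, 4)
Hull (CCW) = [(-10, 4), (-5, -3), (6, 8), (-8, 7)]

Jarvis march: at each step, from the current hull vertex p, select the next vertex q as the point such that every other point lies strictly to the left of (or on) the directed line p → q. (Equivalently: for every other point r, the cross product (q − p) × (r − p) ≥ 0.)
Starting point (lowest x, tie lowest y): (-10, 4). Wrap until returning to start. Resulting hull: (-10, 4), (-5, -3), (6, 8), (-8, 7).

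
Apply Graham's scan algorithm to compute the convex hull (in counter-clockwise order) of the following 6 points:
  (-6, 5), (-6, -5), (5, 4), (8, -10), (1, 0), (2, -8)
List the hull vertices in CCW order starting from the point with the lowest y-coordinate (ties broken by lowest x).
Hull (CCW) = [(8, -10), (5, 4), (-6, 5), (-6, -5), (2, -8)]

Graham scan procedure:
  1. Find the pivot p₀ = point with lowest y (tie → lowest x): (8, -10).
  2. Sort the remaining points by polar angle around p₀.
  3. Walk through sorted points, maintaining a stack; pop the top while the last three entries make a non-left turn (cross product ≤ 0).
  4. Final stack is the convex hull in CCW order: (8, -10), (5, 4), (-6, 5), (-6, -5), (2, -8).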